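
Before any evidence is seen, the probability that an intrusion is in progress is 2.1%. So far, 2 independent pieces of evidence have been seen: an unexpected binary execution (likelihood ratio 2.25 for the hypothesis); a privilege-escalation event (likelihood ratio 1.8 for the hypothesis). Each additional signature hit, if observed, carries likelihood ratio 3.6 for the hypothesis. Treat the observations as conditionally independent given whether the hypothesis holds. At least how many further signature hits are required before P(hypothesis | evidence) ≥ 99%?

6

Prior odds = 0.021/0.979 = 21/979.
Combined Bayes factor of the evidence already in hand = 2.25 × 1.8 = 4.05.
Odds after that evidence = (21/979) × 4.05 = 1701/19580.
Target odds = 0.99/0.01 = 99.
Need 3.6ⁿ ≥ 99 ÷ (1701/19580) = 215380/189.
3.6⁵ = 604.66176 falls short of 215380/189 but 3.6⁶ = 34012224/15625 reaches it, so n = 6.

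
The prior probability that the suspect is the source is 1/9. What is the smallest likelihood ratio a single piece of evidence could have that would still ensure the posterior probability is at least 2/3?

Prior odds = (1/9)/(8/9) = 0.125.
Target odds = (2/3)/(1/3) = 2.
Required Bayes factor = 2 ÷ 0.125 = 16.

16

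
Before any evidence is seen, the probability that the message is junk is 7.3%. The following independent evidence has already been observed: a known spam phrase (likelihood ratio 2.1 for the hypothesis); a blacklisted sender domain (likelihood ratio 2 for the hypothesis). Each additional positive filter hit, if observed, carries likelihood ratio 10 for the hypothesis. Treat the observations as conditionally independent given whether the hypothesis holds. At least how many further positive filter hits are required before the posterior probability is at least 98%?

3

Prior odds = 0.073/0.927 = 73/927.
Combined Bayes factor of the evidence already in hand = 2.1 × 2 = 4.2.
Odds after that evidence = (73/927) × 4.2 = 511/1545.
Target odds = 0.98/0.02 = 49.
Need 10ⁿ ≥ 49 ÷ (511/1545) = 10815/73.
10² = 100 falls short of 10815/73 but 10³ = 1000 reaches it, so n = 3.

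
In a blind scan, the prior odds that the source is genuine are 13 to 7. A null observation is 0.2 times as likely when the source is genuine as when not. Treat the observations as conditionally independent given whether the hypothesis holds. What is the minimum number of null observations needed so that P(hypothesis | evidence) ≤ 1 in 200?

4

Prior odds = 13/7.
Likelihood ratio per null observation = 0.2.
Target posterior odds = 0.005/0.995 = 1/199.
Require 0.2ⁿ ≤ 1/199 ÷ (13/7) = 7/2587.
0.2³ = 0.008 is still above 7/2587 but 0.2⁴ = 0.0016 is at or below it, so n = 4.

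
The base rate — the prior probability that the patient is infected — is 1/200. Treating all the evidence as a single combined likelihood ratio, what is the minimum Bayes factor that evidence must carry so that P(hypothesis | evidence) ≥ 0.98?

9751

Prior odds = 0.005/0.995 = 1/199.
Target odds = 0.98/0.02 = 49.
Required Bayes factor = 49 ÷ (1/199) = 9751.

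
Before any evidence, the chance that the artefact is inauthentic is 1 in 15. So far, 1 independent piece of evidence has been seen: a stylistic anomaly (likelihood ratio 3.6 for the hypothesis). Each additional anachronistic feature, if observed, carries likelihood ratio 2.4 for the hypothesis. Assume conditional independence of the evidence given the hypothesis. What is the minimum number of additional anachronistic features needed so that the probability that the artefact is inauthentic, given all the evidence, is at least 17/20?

4

Prior odds = (1/15)/(14/15) = 1/14.
Bayes factor of the evidence already in hand = 3.6.
Odds after that evidence = (1/14) × 3.6 = 9/35.
Target odds = 0.85/0.15 = 17/3.
Need 2.4ⁿ ≥ 17/3 ÷ (9/35) = 595/27.
2.4³ = 13.824 falls short of 595/27 but 2.4⁴ = 33.1776 reaches it, so n = 4.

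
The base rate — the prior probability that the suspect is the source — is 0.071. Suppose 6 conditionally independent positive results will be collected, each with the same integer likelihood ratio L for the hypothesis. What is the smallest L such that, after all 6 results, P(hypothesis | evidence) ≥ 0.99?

Prior odds = 0.071/0.929 = 71/929.
Target odds = 0.99/0.01 = 99.
Need L⁶ ≥ 99 ÷ (71/929) = 91971/71.
3⁶ = 729 < 91971/71 ≤ 4096 = 4⁶, so L = 4.

4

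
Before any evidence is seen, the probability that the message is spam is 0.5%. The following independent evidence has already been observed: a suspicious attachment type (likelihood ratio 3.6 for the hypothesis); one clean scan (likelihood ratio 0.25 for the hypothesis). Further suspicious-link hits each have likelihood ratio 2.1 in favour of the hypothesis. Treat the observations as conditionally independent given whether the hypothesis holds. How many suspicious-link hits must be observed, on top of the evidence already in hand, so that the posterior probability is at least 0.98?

Prior odds = 0.005/0.995 = 1/199.
Combined Bayes factor of the evidence already in hand = 3.6 × 0.25 = 0.9.
Odds after that evidence = (1/199) × 0.9 = 9/1990.
Target odds = 0.98/0.02 = 49.
Need 2.1ⁿ ≥ 49 ÷ (9/1990) = 97510/9.
2.1¹² ≈7355.83 falls short of 97510/9 but 2.1¹³ ≈15447.2 reaches it, so n = 13.

13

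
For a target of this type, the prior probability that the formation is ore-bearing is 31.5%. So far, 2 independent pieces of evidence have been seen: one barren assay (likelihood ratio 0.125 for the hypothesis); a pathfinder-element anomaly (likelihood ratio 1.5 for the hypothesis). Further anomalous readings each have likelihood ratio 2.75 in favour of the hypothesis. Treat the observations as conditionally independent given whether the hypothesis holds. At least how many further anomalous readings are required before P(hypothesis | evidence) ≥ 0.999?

Prior odds = 0.315/0.685 = 63/137.
Combined Bayes factor of the evidence already in hand = 0.125 × 1.5 = 0.1875.
Odds after that evidence = (63/137) × 0.1875 = 189/2192.
Target odds = 0.999/0.001 = 999.
Need 2.75ⁿ ≥ 999 ÷ (189/2192) = 81104/7.
2.75⁹ ≈8994.86 falls short of 81104/7 but 2.75¹⁰ ≈24735.9 reaches it, so n = 10.

10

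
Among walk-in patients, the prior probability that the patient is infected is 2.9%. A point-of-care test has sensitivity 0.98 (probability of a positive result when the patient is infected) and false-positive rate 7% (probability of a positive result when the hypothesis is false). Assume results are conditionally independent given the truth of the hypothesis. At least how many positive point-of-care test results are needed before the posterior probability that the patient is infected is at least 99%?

4

Prior odds: 0.029 ÷ 0.971 = 29/971.
Likelihood ratio of a positive result = 0.98/0.07 = 14.
Target posterior odds = 0.99/0.01 = 99.
Require 14ⁿ ≥ 99 ÷ (29/971) = 96129/29.
14³ = 2744 falls short of 96129/29 but 14⁴ = 38416 reaches it, so n = 4.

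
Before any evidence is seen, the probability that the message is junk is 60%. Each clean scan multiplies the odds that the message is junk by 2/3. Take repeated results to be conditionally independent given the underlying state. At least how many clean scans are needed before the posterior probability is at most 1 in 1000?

19

Prior odds: 0.6 ÷ 0.4 = 1.5.
Likelihood ratio per clean scan = 2/3.
Target odds: 0.001 ÷ 0.999 = 1/999.
Need 1.5 × (2/3)ⁿ ≤ 1/999, i.e. (2/3)ⁿ ≤ 2/2997.
(2/3)¹⁸ = 262144/387420489 is still above 2/2997 but (2/3)¹⁹ ≈0.000451093 is at or below it, so n = 19.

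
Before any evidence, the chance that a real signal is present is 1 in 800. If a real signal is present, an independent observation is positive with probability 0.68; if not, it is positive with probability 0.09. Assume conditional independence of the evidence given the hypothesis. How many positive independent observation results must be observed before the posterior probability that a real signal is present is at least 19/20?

5

Prior odds: 0.00125 ÷ 0.99875 = 1/799.
Likelihood ratio of a positive = 0.68/0.09 = 68/9.
Target odds: 0.95 ÷ 0.05 = 19.
Require (68/9)ⁿ ≥ 19 ÷ (1/799) = 15181.
(68/9)⁴ = 21381376/6561 falls short of 15181 but (68/9)⁵ ≈24622.5 reaches it, so n = 5.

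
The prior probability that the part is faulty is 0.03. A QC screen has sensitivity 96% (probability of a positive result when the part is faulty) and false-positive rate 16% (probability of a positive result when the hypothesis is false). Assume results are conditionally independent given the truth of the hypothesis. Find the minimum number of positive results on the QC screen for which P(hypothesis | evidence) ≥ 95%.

Prior odds = 0.03/0.97 = 3/97.
Likelihood ratio of a positive result = 0.96/0.16 = 6.
Target odds: 0.95 ÷ 0.05 = 19.
Require 6ⁿ ≥ 19 ÷ (3/97) = 1843/3.
6³ = 216 falls short of 1843/3 but 6⁴ = 1296 reaches it, so n = 4.

4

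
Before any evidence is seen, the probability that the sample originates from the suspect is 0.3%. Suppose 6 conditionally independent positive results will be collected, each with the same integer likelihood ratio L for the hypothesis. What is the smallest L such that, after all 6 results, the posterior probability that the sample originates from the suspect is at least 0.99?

6

Prior odds = 0.003/0.997 = 3/997.
Target odds = 0.99/0.01 = 99.
Need L⁶ ≥ 99 ÷ (3/997) = 32901.
5⁶ = 15625 < 32901 ≤ 46656 = 6⁶, so L = 6.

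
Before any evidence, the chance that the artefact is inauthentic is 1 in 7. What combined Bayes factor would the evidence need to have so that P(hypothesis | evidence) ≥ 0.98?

Prior odds = (1/7)/(6/7) = 1/6.
Target odds = 0.98/0.02 = 49.
Required Bayes factor = 49 ÷ (1/6) = 294.

294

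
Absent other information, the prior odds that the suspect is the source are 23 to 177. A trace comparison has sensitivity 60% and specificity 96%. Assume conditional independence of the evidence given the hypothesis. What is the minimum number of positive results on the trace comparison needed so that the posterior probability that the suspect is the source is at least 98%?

Prior odds = 23/177.
False-positive rate = 1 − 0.96 = 0.04; likelihood ratio of a positive = 0.6/0.04 = 15.
Target posterior odds = 0.98/0.02 = 49.
Need (23/177) × 15ⁿ ≥ 49, i.e. 15ⁿ ≥ 8673/23.
15² = 225 falls short of 8673/23 but 15³ = 3375 reaches it, so n = 3.

3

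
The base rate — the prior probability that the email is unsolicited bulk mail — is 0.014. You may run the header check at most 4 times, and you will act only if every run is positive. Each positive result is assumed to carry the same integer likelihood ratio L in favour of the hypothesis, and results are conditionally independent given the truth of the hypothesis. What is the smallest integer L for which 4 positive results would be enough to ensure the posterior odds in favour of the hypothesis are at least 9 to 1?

Prior odds = 0.014/0.986 = 7/493.
Target odds = 9.
Need L⁴ ≥ 9 ÷ (7/493) = 4437/7.
5⁴ = 625 < 4437/7 ≤ 1296 = 6⁴, so L = 6.

6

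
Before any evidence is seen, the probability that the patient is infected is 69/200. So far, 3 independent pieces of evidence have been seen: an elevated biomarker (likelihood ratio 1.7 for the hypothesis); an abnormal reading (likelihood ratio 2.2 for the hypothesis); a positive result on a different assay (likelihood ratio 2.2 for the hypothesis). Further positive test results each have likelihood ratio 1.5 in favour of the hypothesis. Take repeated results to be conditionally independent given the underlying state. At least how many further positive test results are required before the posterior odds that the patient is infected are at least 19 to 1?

Prior odds = 0.345/0.655 = 69/131.
Combined Bayes factor of the evidence already in hand = 1.7 × 2.2 × 2.2 = 8.228.
Odds after that evidence = (69/131) × 8.228 = 141933/32750.
Target odds = 19.
Need 1.5ⁿ ≥ 19 ÷ (141933/32750) = 622250/141933.
1.5³ = 3.375 falls short of 622250/141933 but 1.5⁴ = 5.0625 reaches it, so n = 4.

4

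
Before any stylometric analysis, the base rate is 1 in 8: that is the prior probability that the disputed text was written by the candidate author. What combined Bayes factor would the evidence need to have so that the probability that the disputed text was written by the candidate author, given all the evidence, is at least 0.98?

Prior odds = 0.125/0.875 = 1/7.
Target odds = 0.98/0.02 = 49.
Required Bayes factor = 49 ÷ (1/7) = 343.

343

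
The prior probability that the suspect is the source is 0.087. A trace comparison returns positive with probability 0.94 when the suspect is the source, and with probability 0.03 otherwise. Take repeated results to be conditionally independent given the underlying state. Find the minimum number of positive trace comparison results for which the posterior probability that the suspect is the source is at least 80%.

Prior odds = 0.087/0.913 = 87/913.
Likelihood ratio of a positive result = 0.94/0.03 = 94/3.
Target odds: 0.8 ÷ 0.2 = 4.
Need (87/913) × (94/3)ⁿ ≥ 4, i.e. (94/3)ⁿ ≥ 3652/87.
(94/3)¹ = 94/3 falls short of 3652/87 but (94/3)² = 8836/9 reaches it, so n = 2.

2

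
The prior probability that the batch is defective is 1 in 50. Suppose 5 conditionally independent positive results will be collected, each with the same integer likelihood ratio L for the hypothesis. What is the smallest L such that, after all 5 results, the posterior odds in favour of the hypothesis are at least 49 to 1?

Prior odds = 0.02/0.98 = 1/49.
Target odds = 49.
Need L⁵ ≥ 49 ÷ (1/49) = 2401.
4⁵ = 1024 < 2401 ≤ 3125 = 5⁵, so L = 5.

5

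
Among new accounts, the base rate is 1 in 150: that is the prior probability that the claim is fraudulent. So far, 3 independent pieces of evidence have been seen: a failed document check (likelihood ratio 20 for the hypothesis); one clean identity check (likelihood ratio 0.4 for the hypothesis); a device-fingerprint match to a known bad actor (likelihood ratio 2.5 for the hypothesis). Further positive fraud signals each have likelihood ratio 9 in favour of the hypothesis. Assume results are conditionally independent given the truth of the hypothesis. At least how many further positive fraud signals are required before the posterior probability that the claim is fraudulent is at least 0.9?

Prior odds = (1/150)/(149/150) = 1/149.
Combined Bayes factor of the evidence already in hand = 20 × 0.4 × 2.5 = 20.
Odds after that evidence = (1/149) × 20 = 20/149.
Target odds = 0.9/0.1 = 9.
Need 9ⁿ ≥ 9 ÷ (20/149) = 67.05.
9¹ = 9 falls short of 67.05 but 9² = 81 reaches it, so n = 2.

2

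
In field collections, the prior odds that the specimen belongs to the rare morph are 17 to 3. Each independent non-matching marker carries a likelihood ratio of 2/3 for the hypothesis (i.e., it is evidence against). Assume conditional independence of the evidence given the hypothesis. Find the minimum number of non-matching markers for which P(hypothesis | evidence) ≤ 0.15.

9

Prior odds = 17/3.
Likelihood ratio per non-matching marker = 2/3.
Target odds: 0.15 ÷ 0.85 = 3/17.
Need (17/3) × (2/3)ⁿ ≤ 3/17, i.e. (2/3)ⁿ ≤ 9/289.
(2/3)⁸ = 256/6561 is still above 9/289 but (2/3)⁹ = 512/19683 is at or below it, so n = 9.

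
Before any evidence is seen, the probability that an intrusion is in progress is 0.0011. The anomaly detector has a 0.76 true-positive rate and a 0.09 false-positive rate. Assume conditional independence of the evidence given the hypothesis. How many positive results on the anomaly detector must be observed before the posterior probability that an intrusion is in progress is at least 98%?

Prior odds: 0.0011 ÷ 0.9989 = 11/9989.
Likelihood ratio of a positive result = 0.76/0.09 = 76/9.
Target posterior odds = 0.98/0.02 = 49.
Require (76/9)ⁿ ≥ 49 ÷ (11/9989) = 489461/11.
(76/9)⁵ ≈42939.3 falls short of 489461/11 but (76/9)⁶ ≈362599 reaches it, so n = 6.

6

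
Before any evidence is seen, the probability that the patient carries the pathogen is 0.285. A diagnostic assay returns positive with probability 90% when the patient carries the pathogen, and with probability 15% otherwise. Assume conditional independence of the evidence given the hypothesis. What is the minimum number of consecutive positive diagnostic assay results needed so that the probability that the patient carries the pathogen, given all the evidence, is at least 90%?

2

Prior odds: 0.285 ÷ 0.715 = 57/143.
Likelihood ratio of a positive result = 0.9/0.15 = 6.
Target posterior odds = 0.9/0.1 = 9.
Require 6ⁿ ≥ 9 ÷ (57/143) = 429/19.
6¹ = 6 falls short of 429/19 but 6² = 36 reaches it, so n = 2.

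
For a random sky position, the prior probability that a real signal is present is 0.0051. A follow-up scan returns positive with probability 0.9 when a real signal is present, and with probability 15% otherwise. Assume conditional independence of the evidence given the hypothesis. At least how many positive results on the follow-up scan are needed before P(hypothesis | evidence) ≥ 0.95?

Prior odds = 0.0051/0.9949 = 51/9949.
Likelihood ratio of a positive result = 0.9/0.15 = 6.
Target odds: 0.95 ÷ 0.05 = 19.
Need (51/9949) × 6ⁿ ≥ 19, i.e. 6ⁿ ≥ 189031/51.
6⁴ = 1296 falls short of 189031/51 but 6⁵ = 7776 reaches it, so n = 5.

5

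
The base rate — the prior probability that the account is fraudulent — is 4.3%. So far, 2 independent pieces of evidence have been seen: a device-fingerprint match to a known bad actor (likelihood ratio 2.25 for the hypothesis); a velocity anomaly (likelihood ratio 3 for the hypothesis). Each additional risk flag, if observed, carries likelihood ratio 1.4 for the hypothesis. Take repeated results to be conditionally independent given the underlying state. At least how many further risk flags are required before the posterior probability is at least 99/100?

18

Prior odds = 0.043/0.957 = 43/957.
Combined Bayes factor of the evidence already in hand = 2.25 × 3 = 6.75.
Odds after that evidence = (43/957) × 6.75 = 387/1276.
Target odds = 0.99/0.01 = 99.
Need 1.4ⁿ ≥ 99 ÷ (387/1276) = 14036/43.
1.4¹⁷ ≈304.913 falls short of 14036/43 but 1.4¹⁸ ≈426.879 reaches it, so n = 18.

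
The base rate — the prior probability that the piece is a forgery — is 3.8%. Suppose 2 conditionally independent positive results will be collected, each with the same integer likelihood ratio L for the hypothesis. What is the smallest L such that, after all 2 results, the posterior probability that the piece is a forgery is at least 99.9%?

Prior odds = 0.038/0.962 = 19/481.
Target odds = 0.999/0.001 = 999.
Need L² ≥ 999 ÷ (19/481) = 480519/19.
159² = 25281 < 480519/19 ≤ 25600 = 160², so L = 160.

160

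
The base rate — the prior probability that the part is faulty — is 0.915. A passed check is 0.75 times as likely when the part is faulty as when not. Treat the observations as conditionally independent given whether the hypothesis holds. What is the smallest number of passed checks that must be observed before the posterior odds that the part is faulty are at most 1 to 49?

Prior odds: 0.915 ÷ 0.085 = 183/17.
Likelihood ratio per passed check = 0.75.
Target odds = 1/49.
Need (183/17) × 0.75ⁿ ≤ 1/49, i.e. 0.75ⁿ ≤ 17/8967.
0.75²¹ ≈0.00237841 is still above 17/8967 but 0.75²² ≈0.00178381 is at or below it, so n = 22.

22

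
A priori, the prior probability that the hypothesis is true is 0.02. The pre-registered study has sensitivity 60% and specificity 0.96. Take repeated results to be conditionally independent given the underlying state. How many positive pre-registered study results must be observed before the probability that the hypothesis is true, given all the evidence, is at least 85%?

3

Prior odds = 0.02/0.98 = 1/49.
False-positive rate = 1 − 0.96 = 0.04; likelihood ratio of a positive = 0.6/0.04 = 15.
Target odds: 0.85 ÷ 0.15 = 17/3.
Require 15ⁿ ≥ 17/3 ÷ (1/49) = 833/3.
15² = 225 falls short of 833/3 but 15³ = 3375 reaches it, so n = 3.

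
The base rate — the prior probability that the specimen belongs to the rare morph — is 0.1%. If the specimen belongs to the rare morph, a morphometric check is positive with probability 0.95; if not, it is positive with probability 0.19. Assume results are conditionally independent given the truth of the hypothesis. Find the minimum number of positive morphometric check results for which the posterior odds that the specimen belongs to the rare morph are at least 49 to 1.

7

Prior odds: 0.001 ÷ 0.999 = 1/999.
Likelihood ratio of a positive = 0.95/0.19 = 5.
Target odds = 49.
Need (1/999) × 5ⁿ ≥ 49, i.e. 5ⁿ ≥ 48951.
5⁶ = 15625 falls short of 48951 but 5⁷ = 78125 reaches it, so n = 7.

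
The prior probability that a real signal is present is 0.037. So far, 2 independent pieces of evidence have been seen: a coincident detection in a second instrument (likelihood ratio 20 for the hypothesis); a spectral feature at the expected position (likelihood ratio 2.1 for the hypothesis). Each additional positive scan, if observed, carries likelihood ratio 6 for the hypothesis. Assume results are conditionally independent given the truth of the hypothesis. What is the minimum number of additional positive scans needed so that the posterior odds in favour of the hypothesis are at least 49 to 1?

Prior odds = 0.037/0.963 = 37/963.
Combined Bayes factor of the evidence already in hand = 20 × 2.1 = 42.
Odds after that evidence = (37/963) × 42 = 518/321.
Target odds = 49.
Need 6ⁿ ≥ 49 ÷ (518/321) = 2247/74.
6¹ = 6 falls short of 2247/74 but 6² = 36 reaches it, so n = 2.

2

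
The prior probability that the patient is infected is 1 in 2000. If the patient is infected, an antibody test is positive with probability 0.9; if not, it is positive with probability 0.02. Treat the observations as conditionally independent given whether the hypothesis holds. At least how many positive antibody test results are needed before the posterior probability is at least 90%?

3

Prior odds = 0.0005/0.9995 = 1/1999.
Likelihood ratio of a positive = 0.9/0.02 = 45.
Target odds: 0.9 ÷ 0.1 = 9.
Require 45ⁿ ≥ 9 ÷ (1/1999) = 17991.
45² = 2025 falls short of 17991 but 45³ = 91125 reaches it, so n = 3.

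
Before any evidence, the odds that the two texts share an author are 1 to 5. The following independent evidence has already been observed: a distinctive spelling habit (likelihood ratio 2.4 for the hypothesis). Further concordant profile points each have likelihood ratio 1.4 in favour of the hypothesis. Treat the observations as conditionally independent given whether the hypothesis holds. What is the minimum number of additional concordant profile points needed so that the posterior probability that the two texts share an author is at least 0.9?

Prior odds = 0.2.
Bayes factor of the evidence already in hand = 2.4.
Odds after that evidence = 0.2 × 2.4 = 0.48.
Target odds = 0.9/0.1 = 9.
Need 1.4ⁿ ≥ 9 ÷ 0.48 = 18.75.
1.4⁸ = 5764801/390625 falls short of 18.75 but 1.4⁹ = 40353607/1953125 reaches it, so n = 9.

9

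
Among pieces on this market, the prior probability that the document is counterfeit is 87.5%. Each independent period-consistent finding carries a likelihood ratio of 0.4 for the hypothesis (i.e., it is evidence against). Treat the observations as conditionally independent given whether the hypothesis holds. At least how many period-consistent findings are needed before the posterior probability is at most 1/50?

Prior odds: 0.875 ÷ 0.125 = 7.
Likelihood ratio per period-consistent finding = 0.4.
Target posterior odds = 0.02/0.98 = 1/49.
Require 0.4ⁿ ≤ 1/49 ÷ 7 = 1/343.
0.4⁶ = 64/15625 is still above 1/343 but 0.4⁷ = 128/78125 is at or below it, so n = 7.

7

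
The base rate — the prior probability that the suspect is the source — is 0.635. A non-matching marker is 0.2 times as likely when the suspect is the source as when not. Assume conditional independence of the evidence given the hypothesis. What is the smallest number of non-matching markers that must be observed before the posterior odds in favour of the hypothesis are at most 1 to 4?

Prior odds = 0.635/0.365 = 127/73.
Likelihood ratio per non-matching marker = 0.2.
Target odds = 0.25.
Require 0.2ⁿ ≤ 0.25 ÷ (127/73) = 73/508.
0.2¹ = 0.2 is still above 73/508 but 0.2² = 0.04 is at or below it, so n = 2.

2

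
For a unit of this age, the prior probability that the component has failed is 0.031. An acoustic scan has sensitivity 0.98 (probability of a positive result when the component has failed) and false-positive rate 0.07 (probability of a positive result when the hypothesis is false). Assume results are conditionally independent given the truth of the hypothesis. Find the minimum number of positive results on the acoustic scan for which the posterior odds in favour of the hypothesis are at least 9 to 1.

Prior odds = 0.031/0.969 = 31/969.
Likelihood ratio of a positive result = 0.98/0.07 = 14.
Target odds = 9.
Require 14ⁿ ≥ 9 ÷ (31/969) = 8721/31.
14² = 196 falls short of 8721/31 but 14³ = 2744 reaches it, so n = 3.

3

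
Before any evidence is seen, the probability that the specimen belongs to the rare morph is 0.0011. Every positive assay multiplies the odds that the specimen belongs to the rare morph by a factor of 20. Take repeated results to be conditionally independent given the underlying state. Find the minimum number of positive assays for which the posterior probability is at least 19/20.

Prior odds = 0.0011/0.9989 = 11/9989.
Likelihood ratio per positive assay = 20.
Target odds: 0.95 ÷ 0.05 = 19.
Need (11/9989) × 20ⁿ ≥ 19, i.e. 20ⁿ ≥ 189791/11.
20³ = 8000 falls short of 189791/11 but 20⁴ = 160000 reaches it, so n = 4.

4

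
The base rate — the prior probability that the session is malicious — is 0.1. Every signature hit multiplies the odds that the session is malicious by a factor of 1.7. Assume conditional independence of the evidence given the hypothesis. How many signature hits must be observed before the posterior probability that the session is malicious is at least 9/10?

9

Prior odds = 0.1/0.9 = 1/9.
Likelihood ratio per signature hit = 1.7.
Target odds: 0.9 ÷ 0.1 = 9.
Require 1.7ⁿ ≥ 9 ÷ (1/9) = 81.
1.7⁸ ≈69.7576 falls short of 81 but 1.7⁹ ≈118.588 reaches it, so n = 9.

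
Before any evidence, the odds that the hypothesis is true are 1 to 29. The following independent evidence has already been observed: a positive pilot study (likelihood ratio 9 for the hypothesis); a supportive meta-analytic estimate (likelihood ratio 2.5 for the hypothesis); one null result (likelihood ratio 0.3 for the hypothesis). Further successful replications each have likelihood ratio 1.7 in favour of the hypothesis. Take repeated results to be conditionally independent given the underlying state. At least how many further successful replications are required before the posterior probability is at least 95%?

9

Prior odds = 1/29.
Combined Bayes factor of the evidence already in hand = 9 × 2.5 × 0.3 = 6.75.
Odds after that evidence = (1/29) × 6.75 = 27/116.
Target odds = 0.95/0.05 = 19.
Need 1.7ⁿ ≥ 19 ÷ (27/116) = 2204/27.
1.7⁸ ≈69.7576 falls short of 2204/27 but 1.7⁹ ≈118.588 reaches it, so n = 9.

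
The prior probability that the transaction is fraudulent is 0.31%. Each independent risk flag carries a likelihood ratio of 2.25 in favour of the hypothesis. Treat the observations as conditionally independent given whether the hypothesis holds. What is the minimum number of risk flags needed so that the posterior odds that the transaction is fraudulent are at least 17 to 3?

10

Prior odds = 0.0031/0.9969 = 31/9969.
Likelihood ratio per risk flag = 2.25.
Target odds = 17/3.
Require 2.25ⁿ ≥ 17/3 ÷ (31/9969) = 56491/31.
2.25⁹ = 387420489/262144 falls short of 56491/31 but 2.25¹⁰ ≈3325.26 reaches it, so n = 10.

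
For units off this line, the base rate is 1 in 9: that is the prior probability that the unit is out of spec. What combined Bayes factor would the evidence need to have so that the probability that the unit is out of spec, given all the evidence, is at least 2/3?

Prior odds = (1/9)/(8/9) = 0.125.
Target odds = (2/3)/(1/3) = 2.
Required Bayes factor = 2 ÷ 0.125 = 16.

16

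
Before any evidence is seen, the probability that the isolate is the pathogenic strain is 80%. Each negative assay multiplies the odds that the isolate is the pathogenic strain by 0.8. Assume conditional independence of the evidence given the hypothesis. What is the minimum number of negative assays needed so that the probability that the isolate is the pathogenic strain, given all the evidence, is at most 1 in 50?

24

Prior odds: 0.8 ÷ 0.2 = 4.
Likelihood ratio per negative assay = 0.8.
Target posterior odds = 0.02/0.98 = 1/49.
Require 0.8ⁿ ≤ 1/49 ÷ 4 = 1/196.
0.8²³ ≈0.00590296 is still above 1/196 but 0.8²⁴ ≈0.00472237 is at or below it, so n = 24.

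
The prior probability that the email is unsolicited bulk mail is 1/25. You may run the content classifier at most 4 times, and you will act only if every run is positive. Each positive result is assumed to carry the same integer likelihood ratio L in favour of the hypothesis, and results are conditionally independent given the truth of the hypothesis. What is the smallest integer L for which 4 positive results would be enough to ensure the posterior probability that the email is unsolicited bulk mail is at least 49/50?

6

Prior odds = 0.04/0.96 = 1/24.
Target odds = 0.98/0.02 = 49.
Need L⁴ ≥ 49 ÷ (1/24) = 1176.
5⁴ = 625 < 1176 ≤ 1296 = 6⁴, so L = 6.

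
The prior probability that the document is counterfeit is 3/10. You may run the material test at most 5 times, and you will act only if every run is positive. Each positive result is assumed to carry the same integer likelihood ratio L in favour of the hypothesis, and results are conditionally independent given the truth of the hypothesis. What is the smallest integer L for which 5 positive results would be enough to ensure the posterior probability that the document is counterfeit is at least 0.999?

5

Prior odds = 0.3/0.7 = 3/7.
Target odds = 0.999/0.001 = 999.
Need L⁵ ≥ 999 ÷ (3/7) = 2331.
4⁵ = 1024 < 2331 ≤ 3125 = 5⁵, so L = 5.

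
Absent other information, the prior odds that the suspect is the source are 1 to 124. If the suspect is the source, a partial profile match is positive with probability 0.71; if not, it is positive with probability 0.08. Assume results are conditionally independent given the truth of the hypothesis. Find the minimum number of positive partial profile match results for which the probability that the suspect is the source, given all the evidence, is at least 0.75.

Prior odds = 1/124.
Likelihood ratio of a positive = 0.71/0.08 = 8.875.
Target odds: 0.75 ÷ 0.25 = 3.
Need (1/124) × 8.875ⁿ ≥ 3, i.e. 8.875ⁿ ≥ 372.
8.875² = 78.765625 falls short of 372 but 8.875³ = 357911/512 reaches it, so n = 3.

3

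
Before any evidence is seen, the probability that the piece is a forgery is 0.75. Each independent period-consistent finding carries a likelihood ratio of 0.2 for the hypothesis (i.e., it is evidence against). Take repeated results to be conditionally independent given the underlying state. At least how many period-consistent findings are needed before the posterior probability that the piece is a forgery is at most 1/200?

4

Prior odds: 0.75 ÷ 0.25 = 3.
Likelihood ratio per period-consistent finding = 0.2.
Target odds: 0.005 ÷ 0.995 = 1/199.
Need 3 × 0.2ⁿ ≤ 1/199, i.e. 0.2ⁿ ≤ 1/597.
0.2³ = 0.008 is still above 1/597 but 0.2⁴ = 0.0016 is at or below it, so n = 4.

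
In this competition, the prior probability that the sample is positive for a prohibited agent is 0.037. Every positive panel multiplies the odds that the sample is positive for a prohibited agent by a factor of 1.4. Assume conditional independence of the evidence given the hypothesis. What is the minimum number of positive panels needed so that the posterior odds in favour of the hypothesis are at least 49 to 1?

Prior odds = 0.037/0.963 = 37/963.
Likelihood ratio per positive panel = 1.4.
Target odds = 49.
Need (37/963) × 1.4ⁿ ≥ 49, i.e. 1.4ⁿ ≥ 47187/37.
1.4²¹ ≈1171.36 falls short of 47187/37 but 1.4²² ≈1639.9 reaches it, so n = 22.

22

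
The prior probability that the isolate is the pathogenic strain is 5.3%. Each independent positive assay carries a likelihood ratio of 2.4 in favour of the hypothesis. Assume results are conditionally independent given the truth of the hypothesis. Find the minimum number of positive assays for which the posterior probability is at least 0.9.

6

Prior odds: 0.053 ÷ 0.947 = 53/947.
Likelihood ratio per positive assay = 2.4.
Target posterior odds = 0.9/0.1 = 9.
Need (53/947) × 2.4ⁿ ≥ 9, i.e. 2.4ⁿ ≥ 8523/53.
2.4⁵ = 79.62624 falls short of 8523/53 but 2.4⁶ = 2985984/15625 reaches it, so n = 6.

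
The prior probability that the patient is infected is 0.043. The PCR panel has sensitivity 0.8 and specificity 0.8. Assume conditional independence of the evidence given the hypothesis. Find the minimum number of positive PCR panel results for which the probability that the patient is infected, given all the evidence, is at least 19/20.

5

Prior odds: 0.043 ÷ 0.957 = 43/957.
False-positive rate = 1 − 0.8 = 0.2; likelihood ratio of a positive = 0.8/0.2 = 4.
Target odds: 0.95 ÷ 0.05 = 19.
Need (43/957) × 4ⁿ ≥ 19, i.e. 4ⁿ ≥ 18183/43.
4⁴ = 256 falls short of 18183/43 but 4⁵ = 1024 reaches it, so n = 5.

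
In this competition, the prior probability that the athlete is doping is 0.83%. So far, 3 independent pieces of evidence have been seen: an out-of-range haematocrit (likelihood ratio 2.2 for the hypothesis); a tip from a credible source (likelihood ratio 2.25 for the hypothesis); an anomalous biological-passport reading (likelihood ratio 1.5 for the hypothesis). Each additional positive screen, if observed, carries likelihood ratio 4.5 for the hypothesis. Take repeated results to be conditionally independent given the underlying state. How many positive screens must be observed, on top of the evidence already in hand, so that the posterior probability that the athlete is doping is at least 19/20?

Prior odds = 0.0083/0.9917 = 83/9917.
Combined Bayes factor of the evidence already in hand = 2.2 × 2.25 × 1.5 = 7.425.
Odds after that evidence = (83/9917) × 7.425 = 24651/396680.
Target odds = 0.95/0.05 = 19.
Need 4.5ⁿ ≥ 19 ÷ (24651/396680) = 7536920/24651.
4.5³ = 91.125 falls short of 7536920/24651 but 4.5⁴ = 410.0625 reaches it, so n = 4.

4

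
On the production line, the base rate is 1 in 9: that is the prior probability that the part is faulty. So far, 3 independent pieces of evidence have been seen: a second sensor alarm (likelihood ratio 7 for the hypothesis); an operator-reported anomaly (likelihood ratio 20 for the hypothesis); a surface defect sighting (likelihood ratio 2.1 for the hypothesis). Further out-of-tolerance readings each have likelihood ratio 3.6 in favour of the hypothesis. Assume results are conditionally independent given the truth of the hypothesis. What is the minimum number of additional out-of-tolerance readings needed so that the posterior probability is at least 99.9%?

3

Prior odds = (1/9)/(8/9) = 0.125.
Combined Bayes factor of the evidence already in hand = 7 × 20 × 2.1 = 294.
Odds after that evidence = 0.125 × 294 = 36.75.
Target odds = 0.999/0.001 = 999.
Need 3.6ⁿ ≥ 999 ÷ 36.75 = 1332/49.
3.6² = 12.96 falls short of 1332/49 but 3.6³ = 46.656 reaches it, so n = 3.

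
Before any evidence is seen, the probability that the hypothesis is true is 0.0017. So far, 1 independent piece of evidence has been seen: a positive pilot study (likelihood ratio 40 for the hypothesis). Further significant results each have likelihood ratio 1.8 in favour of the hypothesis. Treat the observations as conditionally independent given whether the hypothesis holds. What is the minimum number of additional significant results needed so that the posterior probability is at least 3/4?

Prior odds = 0.0017/0.9983 = 17/9983.
Bayes factor of the evidence already in hand = 40.
Odds after that evidence = (17/9983) × 40 = 680/9983.
Target odds = 0.75/0.25 = 3.
Need 1.8ⁿ ≥ 3 ÷ (680/9983) = 29949/680.
1.8⁶ = 531441/15625 falls short of 29949/680 but 1.8⁷ = 4782969/78125 reaches it, so n = 7.

7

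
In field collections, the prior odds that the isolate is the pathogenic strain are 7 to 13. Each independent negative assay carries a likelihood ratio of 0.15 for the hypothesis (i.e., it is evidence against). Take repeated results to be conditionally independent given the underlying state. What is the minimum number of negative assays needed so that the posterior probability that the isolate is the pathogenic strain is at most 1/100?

3

Prior odds = 7/13.
Likelihood ratio per negative assay = 0.15.
Target odds: 0.01 ÷ 0.99 = 1/99.
Need (7/13) × 0.15ⁿ ≤ 1/99, i.e. 0.15ⁿ ≤ 13/693.
0.15² = 0.0225 is still above 13/693 but 0.15³ = 0.003375 is at or below it, so n = 3.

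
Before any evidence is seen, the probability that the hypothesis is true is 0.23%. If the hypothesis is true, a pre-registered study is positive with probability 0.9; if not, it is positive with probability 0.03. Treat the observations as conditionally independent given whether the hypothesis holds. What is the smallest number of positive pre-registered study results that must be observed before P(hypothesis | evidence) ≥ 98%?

3

Prior odds = 0.0023/0.9977 = 23/9977.
Likelihood ratio of a positive = 0.9/0.03 = 30.
Target posterior odds = 0.98/0.02 = 49.
Require 30ⁿ ≥ 49 ÷ (23/9977) = 488873/23.
30² = 900 falls short of 488873/23 but 30³ = 27000 reaches it, so n = 3.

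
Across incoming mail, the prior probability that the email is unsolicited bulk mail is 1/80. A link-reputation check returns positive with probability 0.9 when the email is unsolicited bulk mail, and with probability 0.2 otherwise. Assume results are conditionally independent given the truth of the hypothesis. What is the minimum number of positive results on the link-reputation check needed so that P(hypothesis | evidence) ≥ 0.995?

Prior odds: 0.0125 ÷ 0.9875 = 1/79.
Likelihood ratio of a positive result = 0.9/0.2 = 4.5.
Target odds: 0.995 ÷ 0.005 = 199.
Need (1/79) × 4.5ⁿ ≥ 199, i.e. 4.5ⁿ ≥ 15721.
4.5⁶ = 8303.765625 falls short of 15721 but 4.5⁷ = 4782969/128 reaches it, so n = 7.

7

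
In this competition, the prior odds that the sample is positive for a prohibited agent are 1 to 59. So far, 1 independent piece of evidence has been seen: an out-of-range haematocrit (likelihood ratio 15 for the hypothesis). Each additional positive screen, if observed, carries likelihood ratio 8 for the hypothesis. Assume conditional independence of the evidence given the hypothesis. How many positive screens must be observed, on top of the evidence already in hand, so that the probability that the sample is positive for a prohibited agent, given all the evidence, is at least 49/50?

Prior odds = 1/59.
Bayes factor of the evidence already in hand = 15.
Odds after that evidence = (1/59) × 15 = 15/59.
Target odds = 0.98/0.02 = 49.
Need 8ⁿ ≥ 49 ÷ (15/59) = 2891/15.
8² = 64 falls short of 2891/15 but 8³ = 512 reaches it, so n = 3.

3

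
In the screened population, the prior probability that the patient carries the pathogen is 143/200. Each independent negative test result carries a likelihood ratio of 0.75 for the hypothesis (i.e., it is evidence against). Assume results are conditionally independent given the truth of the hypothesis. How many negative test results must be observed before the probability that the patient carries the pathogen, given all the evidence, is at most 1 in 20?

14

Prior odds: 0.715 ÷ 0.285 = 143/57.
Likelihood ratio per negative test result = 0.75.
Target odds: 0.05 ÷ 0.95 = 1/19.
Require 0.75ⁿ ≤ 1/19 ÷ (143/57) = 3/143.
0.75¹³ = 1594323/67108864 is still above 3/143 but 0.75¹⁴ = 4782969/268435456 is at or below it, so n = 14.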